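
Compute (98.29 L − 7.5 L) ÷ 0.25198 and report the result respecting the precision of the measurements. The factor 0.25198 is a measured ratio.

360. L

98.29 L − 7.5 L = 90.79 L; the difference is limited to 1 decimal place (3 s.f.).
Carrying full precision, 90.79 ÷ 0.25198 = 360.306373522… L; 0.25198 has 5 s.f., so the result keeps min(3, 5) = 3 s.f.
Rounded to 3 significant figures: 360. L.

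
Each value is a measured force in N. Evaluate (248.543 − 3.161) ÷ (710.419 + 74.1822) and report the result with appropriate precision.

0.312747

248.543 − 3.161 = 245.382, limited to 3 d.p. → 6 s.f.; 710.419 + 74.1822 = 784.6012, limited to 3 d.p. → 6 s.f.
Carrying full precision, 245.382 ÷ 784.6012 = 0.312747418689…; keep min(6, 6) = 6 s.f.
Rounded to 6 significant figures: 0.312747.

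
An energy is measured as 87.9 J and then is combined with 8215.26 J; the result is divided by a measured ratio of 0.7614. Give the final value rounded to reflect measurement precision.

1.091 × 10⁴ J

87.9 J + 8215.26 J = 8303.16 J; the sum is limited to 1 decimal place (5 s.f.).
Carrying full precision, 8303.16 ÷ 0.7614 = 10905.1221434… J; 0.7614 has 4 s.f., so the result keeps min(5, 4) = 4 s.f.
Rounded to 4 significant figures: 1.091 × 10⁴ J.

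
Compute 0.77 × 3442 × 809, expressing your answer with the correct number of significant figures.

2.1 × 10⁶

0.77 × 3442 × 809 = 2144125.06
Multiplication/division keeps the fewest significant figures: 0.77 → 2 s.f., 3442 → 4 s.f., 809 → 3 s.f.; limit is 2.
Rounded to 2 significant figures: 2.1 × 10⁶.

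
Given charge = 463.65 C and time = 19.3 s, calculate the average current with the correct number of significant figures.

average current = 463.65 C ÷ 19.3 s = 24.0233160622… A.
463.65 has 5 significant figures; 19.3 has 3.
Division/multiplication keeps the fewest: 3 significant figures.
Rounded: 24.0 A.

24.0 A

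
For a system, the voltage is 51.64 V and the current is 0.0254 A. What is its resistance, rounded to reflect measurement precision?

resistance = 51.64 V ÷ 0.0254 A = 2033.07086614… Ω.
51.64 has 4 significant figures; 0.0254 has 3.
Division/multiplication keeps the fewest: 3 significant figures.
Rounded: 2.03 × 10³ Ω.

2.03 × 10³ Ω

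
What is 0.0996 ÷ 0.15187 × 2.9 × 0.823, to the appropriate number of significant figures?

0.0996 ÷ 0.15187 × 2.9 × 0.823 = 1.56525528412…
Multiplication/division keeps the fewest significant figures: 0.0996 → 3 s.f., 0.15187 → 5 s.f., 2.9 → 2 s.f., 0.823 → 3 s.f.; limit is 2.
Rounded to 2 significant figures: 1.6.

1.6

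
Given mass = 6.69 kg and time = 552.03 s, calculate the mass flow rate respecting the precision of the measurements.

0.0121 kg/s

mass flow rate = 6.69 kg ÷ 552.03 s = 0.0121189065812… kg/s.
6.69 has 3 significant figures; 552.03 has 5.
Division/multiplication keeps the fewest: 3 significant figures.
Rounded: 0.0121 kg/s.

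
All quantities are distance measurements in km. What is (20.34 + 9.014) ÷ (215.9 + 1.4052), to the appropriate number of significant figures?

0.1351

20.34 + 9.014 = 29.354, limited to 2 d.p. → 4 s.f.; 215.9 + 1.4052 = 217.3052, limited to 1 d.p. → 4 s.f.
Carrying full precision, 29.354 ÷ 217.3052 = 0.13508190324…; keep min(4, 4) = 4 s.f.
Rounded to 4 significant figures: 0.1351.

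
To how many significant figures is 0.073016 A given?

5

0.073016: leading zeros are not significant; zeros between nonzero digits are significant.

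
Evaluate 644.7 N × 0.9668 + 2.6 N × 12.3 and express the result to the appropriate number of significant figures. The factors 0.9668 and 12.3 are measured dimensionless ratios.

655 N

644.7 × 0.9668 = 623.29596 → 623.3 N (4 s.f., last digit at the 10^-1 place).
2.6 × 12.3 = 31.98 → 32 N (2 s.f., last digit at the 10^0 place).
Sum: 655.27596 N; keep the coarser place, 10^0.
Result: 655 N.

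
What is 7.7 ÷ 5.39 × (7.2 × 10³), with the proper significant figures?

1.0 × 10⁴

7.7 ÷ 5.39 × (7.2 × 10³) = 10285.7142857…
Multiplication/division keeps the fewest significant figures: 7.7 → 2 s.f., 5.39 → 3 s.f., 7.2 × 10³ → 2 s.f.; limit is 2.
Rounded to 2 significant figures: 1.0 × 10⁴.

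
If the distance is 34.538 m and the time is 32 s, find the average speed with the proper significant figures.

1.1 m/s

average speed = 34.538 m ÷ 32 s = 1.0793125 m/s.
34.538 has 5 significant figures; 32 has 2.
Division/multiplication keeps the fewest: 2 significant figures.
Rounded: 1.1 m/s.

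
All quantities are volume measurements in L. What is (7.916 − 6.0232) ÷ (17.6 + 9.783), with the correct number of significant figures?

0.0691

7.916 − 6.0232 = 1.8928, limited to 3 d.p. → 4 s.f.; 17.6 + 9.783 = 27.383, limited to 1 d.p. → 3 s.f.
Carrying full precision, 1.8928 ÷ 27.383 = 0.0691231786145…; keep min(4, 3) = 3 s.f.
Rounded to 3 significant figures: 0.0691.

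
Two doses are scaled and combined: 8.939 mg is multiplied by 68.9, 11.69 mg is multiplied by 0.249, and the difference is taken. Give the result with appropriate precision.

8.939 × 68.9 = 615.8971 → 616 mg (3 s.f., last digit at the 10^0 place).
11.69 × 0.249 = 2.91081 → 2.91 mg (3 s.f., last digit at the 10^-2 place).
Difference: 612.98629 mg; keep the coarser place, 10^0.
Result: 6.13 × 10^2 mg.

6.13 × 10^2 mg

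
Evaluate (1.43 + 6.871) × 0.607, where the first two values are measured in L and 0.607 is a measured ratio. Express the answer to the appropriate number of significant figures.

5.04 L

1.43 L + 6.871 L = 8.301 L; the sum is limited to 2 decimal places (3 s.f.).
Carrying full precision, 8.301 × 0.607 = 5.038707 L; 0.607 has 3 s.f., so the result keeps min(3, 3) = 3 s.f.
Rounded to 3 significant figures: 5.04 L.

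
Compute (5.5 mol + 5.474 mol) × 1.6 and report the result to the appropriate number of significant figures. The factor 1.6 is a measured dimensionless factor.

5.5 mol + 5.474 mol = 10.974 mol; the sum is limited to 1 decimal place (3 s.f.).
Carrying full precision, 10.974 × 1.6 = 17.5584 mol; 1.6 has 2 s.f., so the result keeps min(3, 2) = 2 s.f.
Rounded to 2 significant figures: 18 mol.

18 mol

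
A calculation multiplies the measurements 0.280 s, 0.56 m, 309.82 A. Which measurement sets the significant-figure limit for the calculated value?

0.56 m

0.280 s → 3 s.f.; 0.56 m → 2 s.f.; 309.82 A → 5 s.f.
The fewest is 2 significant figures, from 0.56 m.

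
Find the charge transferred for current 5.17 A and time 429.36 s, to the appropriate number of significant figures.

charge transferred = 5.17 A × 429.36 s = 2219.7912 C.
5.17 has 3 significant figures; 429.36 has 5.
Division/multiplication keeps the fewest: 3 significant figures.
Rounded: 2.22 × 10³ C.

2.22 × 10³ C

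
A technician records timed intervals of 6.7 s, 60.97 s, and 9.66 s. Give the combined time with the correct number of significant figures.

6.7 s + 60.97 s + 9.66 s = 77.33 s.
Addition/subtraction keeps the fewest decimal places: 6.7 → 1 decimal place, 60.97 → 2 decimal places, 9.66 → 2 decimal places; limit is 1.
Rounded to 1 decimal place: 77.3 s.

77.3 s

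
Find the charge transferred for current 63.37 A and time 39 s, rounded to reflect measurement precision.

2.5 × 10³ C

charge transferred = 63.37 A × 39 s = 2471.43 C.
63.37 has 4 significant figures; 39 has 2.
Division/multiplication keeps the fewest: 2 significant figures.
Rounded: 2.5 × 10³ C.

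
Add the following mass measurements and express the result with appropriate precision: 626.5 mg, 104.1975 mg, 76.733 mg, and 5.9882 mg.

813.4 mg

626.5 mg + 104.1975 mg + 76.733 mg + 5.9882 mg = 813.4187 mg.
Addition/subtraction keeps the fewest decimal places: 626.5 → 1 decimal place, 104.1975 → 4 decimal places, 76.733 → 3 decimal places, 5.9882 → 4 decimal places; limit is 1.
Rounded to 1 decimal place: 813.4 mg.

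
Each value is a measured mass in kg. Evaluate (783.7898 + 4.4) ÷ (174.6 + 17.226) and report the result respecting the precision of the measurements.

4.109

783.7898 + 4.4 = 788.1898, limited to 1 d.p. → 4 s.f.; 174.6 + 17.226 = 191.826, limited to 1 d.p. → 4 s.f.
Carrying full precision, 788.1898 ÷ 191.826 = 4.10887887982…; keep min(4, 4) = 4 s.f.
Rounded to 4 significant figures: 4.109.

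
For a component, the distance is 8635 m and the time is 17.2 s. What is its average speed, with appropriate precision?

average speed = 8635 m ÷ 17.2 s = 502.034883721… m/s.
8635 has 4 significant figures; 17.2 has 3.
Division/multiplication keeps the fewest: 3 significant figures.
Rounded: 5.02 × 10² m/s.

5.02 × 10² m/s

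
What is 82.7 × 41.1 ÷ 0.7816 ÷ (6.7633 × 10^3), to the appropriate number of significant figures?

82.7 × 41.1 ÷ 0.7816 ÷ (6.7633 × 10^3) = 0.642989866996…
Multiplication/division keeps the fewest significant figures: 82.7 → 3 s.f., 41.1 → 3 s.f., 0.7816 → 4 s.f., 6.7633 × 10^3 → 5 s.f.; limit is 3.
Rounded to 3 significant figures: 0.643.

0.643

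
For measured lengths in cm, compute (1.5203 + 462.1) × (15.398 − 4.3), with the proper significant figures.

5.15 × 10^3 cm²

1.5203 + 462.1 = 463.6203, limited to 1 d.p. → 4 s.f.; 15.398 − 4.3 = 11.098, limited to 1 d.p. → 3 s.f.
Carrying full precision, 463.6203 × 11.098 = 5145.2580894; keep min(4, 3) = 3 s.f.
Rounded to 3 significant figures: 5.15 × 10^3 cm².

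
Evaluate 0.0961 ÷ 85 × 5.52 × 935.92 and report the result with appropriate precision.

5.8

0.0961 ÷ 85 × 5.52 × 935.92 = 5.84093357929…
Multiplication/division keeps the fewest significant figures: 0.0961 → 3 s.f., 85 → 2 s.f., 5.52 → 3 s.f., 935.92 → 5 s.f.; limit is 2.
Rounded to 2 significant figures: 5.8.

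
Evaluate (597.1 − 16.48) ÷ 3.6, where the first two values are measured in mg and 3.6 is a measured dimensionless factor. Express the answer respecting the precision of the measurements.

597.1 mg − 16.48 mg = 580.62 mg; the difference is limited to 1 decimal place (4 s.f.).
Carrying full precision, 580.62 ÷ 3.6 = 161.283333333… mg; 3.6 has 2 s.f., so the result keeps min(4, 2) = 2 s.f.
Rounded to 2 significant figures: 1.6 × 10^2 mg.

1.6 × 10^2 mg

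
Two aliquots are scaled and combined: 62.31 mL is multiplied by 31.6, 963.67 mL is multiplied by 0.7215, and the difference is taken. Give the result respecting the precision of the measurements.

62.31 × 31.6 = 1968.996 → 1.97 × 10^3 mL (3 s.f., last digit at the 10^1 place).
963.67 × 0.7215 = 695.287905 → 6.953 × 10^2 mL (4 s.f., last digit at the 10^-1 place).
Difference: 1273.708095 mL; keep the coarser place, 10^1.
Result: 1.27 × 10^3 mL.

1.27 × 10^3 mL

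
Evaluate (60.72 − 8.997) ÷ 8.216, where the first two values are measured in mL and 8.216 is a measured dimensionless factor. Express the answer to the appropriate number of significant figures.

60.72 mL − 8.997 mL = 51.723 mL; the difference is limited to 2 decimal places (4 s.f.).
Carrying full precision, 51.723 ÷ 8.216 = 6.29539922103… mL; 8.216 has 4 s.f., so the result keeps min(4, 4) = 4 s.f.
Rounded to 4 significant figures: 6.295 mL.

6.295 mL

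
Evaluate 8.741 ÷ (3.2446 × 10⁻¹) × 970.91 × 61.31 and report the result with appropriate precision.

1.604 × 10⁶

8.741 ÷ (3.2446 × 10⁻¹) × 970.91 × 61.31 = 1603652.43003…
Multiplication/division keeps the fewest significant figures: 8.741 → 4 s.f., 3.2446 × 10⁻¹ → 5 s.f., 970.91 → 5 s.f., 61.31 → 4 s.f.; limit is 4.
Rounded to 4 significant figures: 1.604 × 10⁶.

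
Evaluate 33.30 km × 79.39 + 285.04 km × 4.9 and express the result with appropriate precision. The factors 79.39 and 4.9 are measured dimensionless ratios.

4.0 × 10³ km

33.30 × 79.39 = 2643.687 → 2644 km (4 s.f., last digit at the 10^0 place).
285.04 × 4.9 = 1396.696 → 1.4 × 10³ km (2 s.f., last digit at the 10^2 place).
Sum: 4040.383 km; keep the coarser place, 10^2.
Result: 4.0 × 10³ km.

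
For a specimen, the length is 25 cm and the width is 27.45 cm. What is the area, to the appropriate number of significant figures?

area = 25 cm × 27.45 cm = 686.25 cm².
25 has 2 significant figures; 27.45 has 4.
Division/multiplication keeps the fewest: 2 significant figures.
Rounded: 6.9 × 10² cm².

6.9 × 10² cm²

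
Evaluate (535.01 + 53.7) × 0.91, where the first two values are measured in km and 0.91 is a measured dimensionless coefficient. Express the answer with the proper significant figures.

5.4 × 10² km

535.01 km + 53.7 km = 588.71 km; the sum is limited to 1 decimal place (4 s.f.).
Carrying full precision, 588.71 × 0.91 = 535.7261 km; 0.91 has 2 s.f., so the result keeps min(4, 2) = 2 s.f.
Rounded to 2 significant figures: 5.4 × 10² km.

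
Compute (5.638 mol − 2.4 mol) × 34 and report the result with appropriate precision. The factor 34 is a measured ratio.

1.1 × 10^2 mol

5.638 mol − 2.4 mol = 3.238 mol; the difference is limited to 1 decimal place (2 s.f.).
Carrying full precision, 3.238 × 34 = 110.092 mol; 34 has 2 s.f., so the result keeps min(2, 2) = 2 s.f.
Rounded to 2 significant figures: 1.1 × 10^2 mol.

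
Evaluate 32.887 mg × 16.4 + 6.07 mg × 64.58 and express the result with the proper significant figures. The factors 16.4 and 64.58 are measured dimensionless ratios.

32.887 × 16.4 = 539.3468 → 5.39 × 10^2 mg (3 s.f., last digit at the 10^0 place).
6.07 × 64.58 = 392.0006 → 392 mg (3 s.f., last digit at the 10^0 place).
Sum: 931.3474 mg; keep the coarser place, 10^0.
Result: 931 mg.

931 mg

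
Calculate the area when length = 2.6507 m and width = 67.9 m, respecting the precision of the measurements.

1.80 × 10^2 m²

area = 2.6507 m × 67.9 m = 179.98253 m².
2.6507 has 5 significant figures; 67.9 has 3.
Division/multiplication keeps the fewest: 3 significant figures.
Rounded: 1.80 × 10^2 m².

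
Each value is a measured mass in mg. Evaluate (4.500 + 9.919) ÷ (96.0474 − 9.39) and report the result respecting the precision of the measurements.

0.1664

4.500 + 9.919 = 14.419, limited to 3 d.p. → 5 s.f.; 96.0474 − 9.39 = 86.6574, limited to 2 d.p. → 4 s.f.
Carrying full precision, 14.419 ÷ 86.6574 = 0.166390867947…; keep min(5, 4) = 4 s.f.
Rounded to 4 significant figures: 0.1664.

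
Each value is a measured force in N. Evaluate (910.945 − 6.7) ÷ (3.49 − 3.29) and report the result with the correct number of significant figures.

910.945 − 6.7 = 904.245, limited to 1 d.p. → 4 s.f.; 3.49 − 3.29 = 0.20, limited to 2 d.p. → 2 s.f.
Carrying full precision, 904.245 ÷ 0.20 = 4521.225; keep min(4, 2) = 2 s.f.
Rounded to 2 significant figures: 4.5 × 10^3.

4.5 × 10^3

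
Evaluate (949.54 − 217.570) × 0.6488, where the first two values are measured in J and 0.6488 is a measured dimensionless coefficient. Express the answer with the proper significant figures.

474.9 J

949.54 J − 217.570 J = 731.970 J; the difference is limited to 2 decimal places (5 s.f.).
Carrying full precision, 731.970 × 0.6488 = 474.902136 J; 0.6488 has 4 s.f., so the result keeps min(5, 4) = 4 s.f.
Rounded to 4 significant figures: 474.9 J.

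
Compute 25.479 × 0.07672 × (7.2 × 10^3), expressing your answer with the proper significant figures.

1.4 × 10^4

25.479 × 0.07672 × (7.2 × 10^3) = 14074.191936
Multiplication/division keeps the fewest significant figures: 25.479 → 5 s.f., 0.07672 → 4 s.f., 7.2 × 10^3 → 2 s.f.; limit is 2.
Rounded to 2 significant figures: 1.4 × 10^4.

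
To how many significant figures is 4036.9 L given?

5

4036.9: zeros between nonzero digits are significant.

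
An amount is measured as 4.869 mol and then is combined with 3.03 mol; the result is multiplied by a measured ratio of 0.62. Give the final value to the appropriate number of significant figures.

4.869 mol + 3.03 mol = 7.899 mol; the sum is limited to 2 decimal places (3 s.f.).
Carrying full precision, 7.899 × 0.62 = 4.89738 mol; 0.62 has 2 s.f., so the result keeps min(3, 2) = 2 s.f.
Rounded to 2 significant figures: 4.9 mol.

4.9 mol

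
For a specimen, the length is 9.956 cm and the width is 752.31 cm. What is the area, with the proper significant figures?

area = 9.956 cm × 752.31 cm = 7489.99836 cm².
9.956 has 4 significant figures; 752.31 has 5.
Division/multiplication keeps the fewest: 4 significant figures.
Rounded: 7.490 × 10^3 cm².

7.490 × 10^3 cm²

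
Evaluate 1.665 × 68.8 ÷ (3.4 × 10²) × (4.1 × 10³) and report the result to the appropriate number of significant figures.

1.665 × 68.8 ÷ (3.4 × 10²) × (4.1 × 10³) = 1381.36235294…
Multiplication/division keeps the fewest significant figures: 1.665 → 4 s.f., 68.8 → 3 s.f., 3.4 × 10² → 2 s.f., 4.1 × 10³ → 2 s.f.; limit is 2.
Rounded to 2 significant figures: 1.4 × 10³.

1.4 × 10³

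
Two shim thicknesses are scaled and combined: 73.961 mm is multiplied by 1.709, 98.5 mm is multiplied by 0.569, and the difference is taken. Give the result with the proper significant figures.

73.961 × 1.709 = 126.399349 → 126.4 mm (4 s.f., last digit at the 10^-1 place).
98.5 × 0.569 = 56.0465 → 56.0 mm (3 s.f., last digit at the 10^-1 place).
Difference: 70.352849 mm; keep the coarser place, 10^-1.
Result: 70.4 mm.

70.4 mm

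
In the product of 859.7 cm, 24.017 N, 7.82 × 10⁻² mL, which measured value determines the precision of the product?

859.7 cm → 4 s.f.; 24.017 N → 5 s.f.; 7.82 × 10⁻² mL → 3 s.f.
The fewest is 3 significant figures, from 7.82 × 10⁻² mL.

7.82 × 10⁻² mL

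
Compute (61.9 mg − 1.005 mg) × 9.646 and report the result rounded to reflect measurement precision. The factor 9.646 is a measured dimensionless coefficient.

587 mg

61.9 mg − 1.005 mg = 60.895 mg; the difference is limited to 1 decimal place (3 s.f.).
Carrying full precision, 60.895 × 9.646 = 587.39317 mg; 9.646 has 4 s.f., so the result keeps min(3, 4) = 3 s.f.
Rounded to 3 significant figures: 587 mg.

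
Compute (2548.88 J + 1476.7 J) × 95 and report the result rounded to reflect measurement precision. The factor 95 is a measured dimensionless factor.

2548.88 J + 1476.7 J = 4025.58 J; the sum is limited to 1 decimal place (5 s.f.).
Carrying full precision, 4025.58 × 95 = 382430.1 J; 95 has 2 s.f., so the result keeps min(5, 2) = 2 s.f.
Rounded to 2 significant figures: 3.8 × 10^5 J.

3.8 × 10^5 J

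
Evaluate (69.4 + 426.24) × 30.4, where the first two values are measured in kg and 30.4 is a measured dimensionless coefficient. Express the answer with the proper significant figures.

69.4 kg + 426.24 kg = 495.64 kg; the sum is limited to 1 decimal place (4 s.f.).
Carrying full precision, 495.64 × 30.4 = 15067.456 kg; 30.4 has 3 s.f., so the result keeps min(4, 3) = 3 s.f.
Rounded to 3 significant figures: 1.51 × 10^4 kg.

1.51 × 10^4 kg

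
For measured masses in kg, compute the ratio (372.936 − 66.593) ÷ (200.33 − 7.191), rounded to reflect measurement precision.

372.936 − 66.593 = 306.343, limited to 3 d.p. → 6 s.f.; 200.33 − 7.191 = 193.139, limited to 2 d.p. → 5 s.f.
Carrying full precision, 306.343 ÷ 193.139 = 1.58612708982…; keep min(6, 5) = 5 s.f.
Rounded to 5 significant figures: 1.5861.

1.5861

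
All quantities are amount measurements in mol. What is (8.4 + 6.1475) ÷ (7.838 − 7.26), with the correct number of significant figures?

8.4 + 6.1475 = 14.5475, limited to 1 d.p. → 3 s.f.; 7.838 − 7.26 = 0.578, limited to 2 d.p. → 2 s.f.
Carrying full precision, 14.5475 ÷ 0.578 = 25.1686851211…; keep min(3, 2) = 2 s.f.
Rounded to 2 significant figures: 25.

25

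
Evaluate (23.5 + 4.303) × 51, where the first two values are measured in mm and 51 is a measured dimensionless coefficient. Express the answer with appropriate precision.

1.4 × 10^3 mm

23.5 mm + 4.303 mm = 27.803 mm; the sum is limited to 1 decimal place (3 s.f.).
Carrying full precision, 27.803 × 51 = 1417.953 mm; 51 has 2 s.f., so the result keeps min(3, 2) = 2 s.f.
Rounded to 2 significant figures: 1.4 × 10^3 mm.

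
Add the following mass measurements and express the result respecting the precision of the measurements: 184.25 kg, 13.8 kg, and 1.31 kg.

184.25 kg + 13.8 kg + 1.31 kg = 199.36 kg.
Addition/subtraction keeps the fewest decimal places: 184.25 → 2 decimal places, 13.8 → 1 decimal place, 1.31 → 2 decimal places; limit is 1.
Rounded to 1 decimal place: 1.994 × 10² kg.

1.994 × 10² kg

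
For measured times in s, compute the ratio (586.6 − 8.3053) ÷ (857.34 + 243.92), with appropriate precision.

586.6 − 8.3053 = 578.2947, limited to 1 d.p. → 4 s.f.; 857.34 + 243.92 = 1101.26, limited to 2 d.p. → 6 s.f.
Carrying full precision, 578.2947 ÷ 1101.26 = 0.525120952364…; keep min(4, 6) = 4 s.f.
Rounded to 4 significant figures: 0.5251.

0.5251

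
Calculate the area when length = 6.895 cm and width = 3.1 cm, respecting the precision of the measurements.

area = 6.895 cm × 3.1 cm = 21.3745 cm².
6.895 has 4 significant figures; 3.1 has 2.
Division/multiplication keeps the fewest: 2 significant figures.
Rounded: 21 cm².

21 cm²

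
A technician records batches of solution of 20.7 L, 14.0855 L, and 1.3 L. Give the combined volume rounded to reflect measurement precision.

20.7 L + 14.0855 L + 1.3 L = 36.0855 L.
Addition/subtraction keeps the fewest decimal places: 20.7 → 1 decimal place, 14.0855 → 4 decimal places, 1.3 → 1 decimal place; limit is 1.
Rounded to 1 decimal place: 36.1 L.

36.1 L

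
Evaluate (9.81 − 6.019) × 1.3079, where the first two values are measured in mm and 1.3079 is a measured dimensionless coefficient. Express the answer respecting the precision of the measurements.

9.81 mm − 6.019 mm = 3.791 mm; the difference is limited to 2 decimal places (3 s.f.).
Carrying full precision, 3.791 × 1.3079 = 4.9582489 mm; 1.3079 has 5 s.f., so the result keeps min(3, 5) = 3 s.f.
Rounded to 3 significant figures: 4.96 mm.

4.96 mm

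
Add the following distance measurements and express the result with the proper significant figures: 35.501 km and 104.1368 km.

139.638 km

35.501 km + 104.1368 km = 139.6378 km.
Addition/subtraction keeps the fewest decimal places: 35.501 → 3 decimal places, 104.1368 → 4 decimal places; limit is 3.
Rounded to 3 decimal places: 139.638 km.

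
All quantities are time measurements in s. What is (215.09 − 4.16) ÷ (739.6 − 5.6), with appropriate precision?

215.09 − 4.16 = 210.93, limited to 2 d.p. → 5 s.f.; 739.6 − 5.6 = 734.0, limited to 1 d.p. → 4 s.f.
Carrying full precision, 210.93 ÷ 734.0 = 0.287370572207…; keep min(5, 4) = 4 s.f.
Rounded to 4 significant figures: 0.2874.

0.2874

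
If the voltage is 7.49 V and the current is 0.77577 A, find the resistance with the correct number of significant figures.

resistance = 7.49 V ÷ 0.77577 A = 9.65492349537… Ω.
7.49 has 3 significant figures; 0.77577 has 5.
Division/multiplication keeps the fewest: 3 significant figures.
Rounded: 9.65 Ω.

9.65 Ω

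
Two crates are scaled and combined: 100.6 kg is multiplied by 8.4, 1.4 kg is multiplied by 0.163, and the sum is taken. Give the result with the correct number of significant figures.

100.6 × 8.4 = 845.04 → 8.5 × 10² kg (2 s.f., last digit at the 10^1 place).
1.4 × 0.163 = 0.2282 → 2.3 × 10⁻¹ kg (2 s.f., last digit at the 10^-2 place).
Sum: 845.2682 kg; keep the coarser place, 10^1.
Result: 8.5 × 10² kg.

8.5 × 10² kg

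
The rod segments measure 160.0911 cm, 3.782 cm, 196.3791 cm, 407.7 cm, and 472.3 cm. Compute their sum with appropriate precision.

160.0911 cm + 3.782 cm + 196.3791 cm + 407.7 cm + 472.3 cm = 1240.2522 cm.
Addition/subtraction keeps the fewest decimal places: 160.0911 → 4 decimal places, 3.782 → 3 decimal places, 196.3791 → 4 decimal places, 407.7 → 1 decimal place, 472.3 → 1 decimal place; limit is 1.
Rounded to 1 decimal place: 1240.3 cm.

1240.3 cm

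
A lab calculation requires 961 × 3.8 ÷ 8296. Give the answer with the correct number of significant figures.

961 × 3.8 ÷ 8296 = 0.44018804243…
Multiplication/division keeps the fewest significant figures: 961 → 3 s.f., 3.8 → 2 s.f., 8296 → 4 s.f.; limit is 2.
Rounded to 2 significant figures: 4.4 × 10⁻¹.

4.4 × 10⁻¹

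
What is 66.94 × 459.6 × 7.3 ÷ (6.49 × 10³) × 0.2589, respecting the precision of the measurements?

9.0

66.94 × 459.6 × 7.3 ÷ (6.49 × 10³) × 0.2589 = 8.95933842701…
Multiplication/division keeps the fewest significant figures: 66.94 → 4 s.f., 459.6 → 4 s.f., 7.3 → 2 s.f., 6.49 × 10³ → 3 s.f., 0.2589 → 4 s.f.; limit is 2.
Rounded to 2 significant figures: 9.0.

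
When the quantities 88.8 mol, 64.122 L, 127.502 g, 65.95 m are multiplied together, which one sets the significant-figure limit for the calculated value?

88.8 mol

88.8 mol → 3 s.f.; 64.122 L → 5 s.f.; 127.502 g → 6 s.f.; 65.95 m → 4 s.f.
The fewest is 3 significant figures, from 88.8 mol.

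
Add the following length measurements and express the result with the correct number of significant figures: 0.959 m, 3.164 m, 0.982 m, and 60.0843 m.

0.959 m + 3.164 m + 0.982 m + 60.0843 m = 65.1893 m.
Addition/subtraction keeps the fewest decimal places: 0.959 → 3 decimal places, 3.164 → 3 decimal places, 0.982 → 3 decimal places, 60.0843 → 4 decimal places; limit is 3.
Rounded to 3 decimal places: 65.189 m.

65.189 m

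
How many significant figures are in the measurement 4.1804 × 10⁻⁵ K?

4.1804 × 10⁻⁵: in scientific notation every digit of the coefficient is significant.

5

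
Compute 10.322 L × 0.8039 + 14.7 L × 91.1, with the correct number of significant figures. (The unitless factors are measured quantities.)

10.322 × 0.8039 = 8.2978558 → 8.298 L (4 s.f., last digit at the 10^-3 place).
14.7 × 91.1 = 1339.17 → 1.34 × 10³ L (3 s.f., last digit at the 10^1 place).
Sum: 1347.4678558 L; keep the coarser place, 10^1.
Result: 1.35 × 10³ L.

1.35 × 10³ L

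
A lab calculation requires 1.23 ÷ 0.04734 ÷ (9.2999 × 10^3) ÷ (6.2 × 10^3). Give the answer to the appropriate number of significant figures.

4.5 × 10^-7

1.23 ÷ 0.04734 ÷ (9.2999 × 10^3) ÷ (6.2 × 10^3) = 4.50616292098 × 10^-7…
Multiplication/division keeps the fewest significant figures: 1.23 → 3 s.f., 0.04734 → 4 s.f., 9.2999 × 10^3 → 5 s.f., 6.2 × 10^3 → 2 s.f.; limit is 2.
Rounded to 2 significant figures: 4.5 × 10^-7.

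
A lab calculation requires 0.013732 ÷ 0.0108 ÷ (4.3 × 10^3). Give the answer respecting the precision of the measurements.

0.013732 ÷ 0.0108 ÷ (4.3 × 10^3) = 0.000295693367786…
Multiplication/division keeps the fewest significant figures: 0.013732 → 5 s.f., 0.0108 → 3 s.f., 4.3 × 10^3 → 2 s.f.; limit is 2.
Rounded to 2 significant figures: 3.0 × 10^-4.

3.0 × 10^-4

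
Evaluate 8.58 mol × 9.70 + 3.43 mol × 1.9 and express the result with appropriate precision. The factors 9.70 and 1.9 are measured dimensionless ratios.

8.58 × 9.70 = 83.226 → 83.2 mol (3 s.f., last digit at the 10^-1 place).
3.43 × 1.9 = 6.517 → 6.5 mol (2 s.f., last digit at the 10^-1 place).
Sum: 89.743 mol; keep the coarser place, 10^-1.
Result: 89.7 mol.

89.7 mol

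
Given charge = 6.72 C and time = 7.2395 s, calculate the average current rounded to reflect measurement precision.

average current = 6.72 C ÷ 7.2395 s = 0.928240900615… A.
6.72 has 3 significant figures; 7.2395 has 5.
Division/multiplication keeps the fewest: 3 significant figures.
Rounded: 0.928 A.

0.928 A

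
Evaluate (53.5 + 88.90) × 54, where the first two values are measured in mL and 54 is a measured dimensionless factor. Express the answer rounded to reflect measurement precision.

53.5 mL + 88.90 mL = 142.40 mL; the sum is limited to 1 decimal place (4 s.f.).
Carrying full precision, 142.40 × 54 = 7689.6 mL; 54 has 2 s.f., so the result keeps min(4, 2) = 2 s.f.
Rounded to 2 significant figures: 7.7 × 10³ mL.

7.7 × 10³ mL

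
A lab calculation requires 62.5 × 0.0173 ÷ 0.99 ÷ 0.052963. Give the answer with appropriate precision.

62.5 × 0.0173 ÷ 0.99 ÷ 0.052963 = 20.6214096099…
Multiplication/division keeps the fewest significant figures: 62.5 → 3 s.f., 0.0173 → 3 s.f., 0.99 → 2 s.f., 0.052963 → 5 s.f.; limit is 2.
Rounded to 2 significant figures: 21.

21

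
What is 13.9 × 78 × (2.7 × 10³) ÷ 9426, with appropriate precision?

13.9 × 78 × (2.7 × 10³) ÷ 9426 = 310.560152769…
Multiplication/division keeps the fewest significant figures: 13.9 → 3 s.f., 78 → 2 s.f., 2.7 × 10³ → 2 s.f., 9426 → 4 s.f.; limit is 2.
Rounded to 2 significant figures: 3.1 × 10².

3.1 × 10²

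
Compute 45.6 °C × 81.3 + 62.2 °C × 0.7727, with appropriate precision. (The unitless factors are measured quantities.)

45.6 × 81.3 = 3707.28 → 3.71 × 10^3 °C (3 s.f., last digit at the 10^1 place).
62.2 × 0.7727 = 48.06194 → 48.1 °C (3 s.f., last digit at the 10^-1 place).
Sum: 3755.34194 °C; keep the coarser place, 10^1.
Result: 3.76 × 10^3 °C.

3.76 × 10^3 °C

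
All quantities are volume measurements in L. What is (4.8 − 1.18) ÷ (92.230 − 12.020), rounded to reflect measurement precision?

4.8 − 1.18 = 3.62, limited to 1 d.p. → 2 s.f.; 92.230 − 12.020 = 80.210, limited to 3 d.p. → 5 s.f.
Carrying full precision, 3.62 ÷ 80.210 = 0.0451315297344…; keep min(2, 5) = 2 s.f.
Rounded to 2 significant figures: 0.045.

0.045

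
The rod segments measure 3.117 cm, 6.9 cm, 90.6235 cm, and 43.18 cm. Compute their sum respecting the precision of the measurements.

143.8 cm

3.117 cm + 6.9 cm + 90.6235 cm + 43.18 cm = 143.8205 cm.
Addition/subtraction keeps the fewest decimal places: 3.117 → 3 decimal places, 6.9 → 1 decimal place, 90.6235 → 4 decimal places, 43.18 → 2 decimal places; limit is 1.
Rounded to 1 decimal place: 143.8 cm.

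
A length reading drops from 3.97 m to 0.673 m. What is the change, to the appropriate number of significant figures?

3.30 m

3.97 m − 0.673 m = 3.297 m.
Addition/subtraction keeps the fewest decimal places: 3.97 → 2 decimal places, 0.673 → 3 decimal places; limit is 2.
Rounded to 2 decimal places: 3.30 m.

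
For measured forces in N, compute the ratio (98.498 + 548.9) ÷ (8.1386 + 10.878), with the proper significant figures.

34.04

98.498 + 548.9 = 647.398, limited to 1 d.p. → 4 s.f.; 8.1386 + 10.878 = 19.0166, limited to 3 d.p. → 5 s.f.
Carrying full precision, 647.398 ÷ 19.0166 = 34.0438353859…; keep min(4, 5) = 4 s.f.
Rounded to 4 significant figures: 34.04.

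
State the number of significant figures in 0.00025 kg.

0.00025: leading zeros are not significant.

2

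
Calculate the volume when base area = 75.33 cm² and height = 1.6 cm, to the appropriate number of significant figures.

1.2 × 10² cm³

volume = 75.33 cm² × 1.6 cm = 120.528 cm³.
75.33 has 4 significant figures; 1.6 has 2.
Division/multiplication keeps the fewest: 2 significant figures.
Rounded: 1.2 × 10² cm³.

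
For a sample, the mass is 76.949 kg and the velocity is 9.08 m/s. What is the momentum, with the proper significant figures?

momentum = 76.949 kg × 9.08 m/s = 698.69692 kg·m/s.
76.949 has 5 significant figures; 9.08 has 3.
Division/multiplication keeps the fewest: 3 significant figures.
Rounded: 6.99 × 10^2 kg·m/s.

6.99 × 10^2 kg·m/s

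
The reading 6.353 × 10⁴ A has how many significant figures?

4

6.353 × 10⁴: in scientific notation every digit of the coefficient is significant.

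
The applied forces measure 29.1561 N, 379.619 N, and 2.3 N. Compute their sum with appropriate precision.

411.1 N

29.1561 N + 379.619 N + 2.3 N = 411.0751 N.
Addition/subtraction keeps the fewest decimal places: 29.1561 → 4 decimal places, 379.619 → 3 decimal places, 2.3 → 1 decimal place; limit is 1.
Rounded to 1 decimal place: 411.1 N.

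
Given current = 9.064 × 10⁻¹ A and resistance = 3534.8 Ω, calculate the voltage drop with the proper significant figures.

3204 V

voltage drop = 9.064 × 10⁻¹ A × 3534.8 Ω = 3203.94272 V.
9.064 × 10⁻¹ has 4 significant figures; 3534.8 has 5.
Division/multiplication keeps the fewest: 4 significant figures.
Rounded: 3204 V.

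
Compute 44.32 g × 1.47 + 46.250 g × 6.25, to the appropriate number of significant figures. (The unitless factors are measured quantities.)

354 g

44.32 × 1.47 = 65.1504 → 65.2 g (3 s.f., last digit at the 10^-1 place).
46.250 × 6.25 = 289.0625 → 289 g (3 s.f., last digit at the 10^0 place).
Sum: 354.2129 g; keep the coarser place, 10^0.
Result: 354 g.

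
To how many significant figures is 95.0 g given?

95.0: trailing zeros after a decimal point are significant.

3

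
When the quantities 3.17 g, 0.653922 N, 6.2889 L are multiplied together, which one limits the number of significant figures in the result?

3.17 g

3.17 g → 3 s.f.; 0.653922 N → 6 s.f.; 6.2889 L → 5 s.f.
The fewest is 3 significant figures, from 3.17 g.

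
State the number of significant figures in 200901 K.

6

200901: zeros between nonzero digits are significant.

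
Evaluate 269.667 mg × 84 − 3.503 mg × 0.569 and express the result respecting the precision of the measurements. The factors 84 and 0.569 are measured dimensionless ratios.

2.3 × 10^4 mg

269.667 × 84 = 22652.028 → 2.3 × 10^4 mg (2 s.f., last digit at the 10^3 place).
3.503 × 0.569 = 1.993207 → 1.99 mg (3 s.f., last digit at the 10^-2 place).
Difference: 22650.034793 mg; keep the coarser place, 10^3.
Result: 2.3 × 10^4 mg.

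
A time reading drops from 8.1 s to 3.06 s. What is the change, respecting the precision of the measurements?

5.0 s

8.1 s − 3.06 s = 5.04 s.
Addition/subtraction keeps the fewest decimal places: 8.1 → 1 decimal place, 3.06 → 2 decimal places; limit is 1.
Rounded to 1 decimal place: 5.0 s.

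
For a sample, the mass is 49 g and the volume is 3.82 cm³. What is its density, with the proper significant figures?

density = 49 g ÷ 3.82 cm³ = 12.8272251309… g/cm³.
49 has 2 significant figures; 3.82 has 3.
Division/multiplication keeps the fewest: 2 significant figures.
Rounded: 13 g/cm³.

13 g/cm³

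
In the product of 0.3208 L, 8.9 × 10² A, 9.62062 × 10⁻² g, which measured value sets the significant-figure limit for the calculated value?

0.3208 L → 4 s.f.; 8.9 × 10² A → 2 s.f.; 9.62062 × 10⁻² g → 6 s.f.
The fewest is 2 significant figures, from 8.9 × 10² A.

8.9 × 10² A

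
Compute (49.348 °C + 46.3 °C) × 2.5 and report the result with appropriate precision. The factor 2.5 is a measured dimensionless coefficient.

49.348 °C + 46.3 °C = 95.648 °C; the sum is limited to 1 decimal place (3 s.f.).
Carrying full precision, 95.648 × 2.5 = 239.12 °C; 2.5 has 2 s.f., so the result keeps min(3, 2) = 2 s.f.
Rounded to 2 significant figures: 2.4 × 10² °C.

2.4 × 10² °C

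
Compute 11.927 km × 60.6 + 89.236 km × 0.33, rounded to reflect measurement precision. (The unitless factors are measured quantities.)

752 km

11.927 × 60.6 = 722.7762 → 723 km (3 s.f., last digit at the 10^0 place).
89.236 × 0.33 = 29.44788 → 29 km (2 s.f., last digit at the 10^0 place).
Sum: 752.22408 km; keep the coarser place, 10^0.
Result: 752 km.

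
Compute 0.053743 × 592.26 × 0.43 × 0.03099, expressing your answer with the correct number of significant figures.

0.053743 × 592.26 × 0.43 × 0.03099 = 0.424154754704…
Multiplication/division keeps the fewest significant figures: 0.053743 → 5 s.f., 592.26 → 5 s.f., 0.43 → 2 s.f., 0.03099 → 4 s.f.; limit is 2.
Rounded to 2 significant figures: 0.42.

0.42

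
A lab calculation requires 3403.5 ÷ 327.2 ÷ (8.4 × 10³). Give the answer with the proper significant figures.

0.0012

3403.5 ÷ 327.2 ÷ (8.4 × 10³) = 0.00123832081732…
Multiplication/division keeps the fewest significant figures: 3403.5 → 5 s.f., 327.2 → 4 s.f., 8.4 × 10³ → 2 s.f.; limit is 2.
Rounded to 2 significant figures: 0.0012.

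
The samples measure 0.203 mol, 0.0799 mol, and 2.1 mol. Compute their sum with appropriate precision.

2.4 mol

0.203 mol + 0.0799 mol + 2.1 mol = 2.3829 mol.
Addition/subtraction keeps the fewest decimal places: 0.203 → 3 decimal places, 0.0799 → 4 decimal places, 2.1 → 1 decimal place; limit is 1.
Rounded to 1 decimal place: 2.4 mol.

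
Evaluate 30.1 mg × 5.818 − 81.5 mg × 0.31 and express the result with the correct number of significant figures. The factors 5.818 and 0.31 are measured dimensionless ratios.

1.50 × 10² mg

30.1 × 5.818 = 175.1218 → 175 mg (3 s.f., last digit at the 10^0 place).
81.5 × 0.31 = 25.265 → 25 mg (2 s.f., last digit at the 10^0 place).
Difference: 149.8568 mg; keep the coarser place, 10^0.
Result: 1.50 × 10² mg.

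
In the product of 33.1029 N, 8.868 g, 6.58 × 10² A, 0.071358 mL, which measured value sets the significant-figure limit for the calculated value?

6.58 × 10² A

33.1029 N → 6 s.f.; 8.868 g → 4 s.f.; 6.58 × 10² A → 3 s.f.; 0.071358 mL → 5 s.f.
The fewest is 3 significant figures, from 6.58 × 10² A.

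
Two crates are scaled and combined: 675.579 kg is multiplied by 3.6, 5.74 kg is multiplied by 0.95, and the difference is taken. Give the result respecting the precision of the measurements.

675.579 × 3.6 = 2432.0844 → 2.4 × 10³ kg (2 s.f., last digit at the 10^2 place).
5.74 × 0.95 = 5.453 → 5.5 kg (2 s.f., last digit at the 10^-1 place).
Difference: 2426.6314 kg; keep the coarser place, 10^2.
Result: 2.4 × 10³ kg.

2.4 × 10³ kg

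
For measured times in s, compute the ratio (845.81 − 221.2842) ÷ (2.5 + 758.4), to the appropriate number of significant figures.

845.81 − 221.2842 = 624.5258, limited to 2 d.p. → 5 s.f.; 2.5 + 758.4 = 760.9, limited to 1 d.p. → 4 s.f.
Carrying full precision, 624.5258 ÷ 760.9 = 0.820772506243…; keep min(5, 4) = 4 s.f.
Rounded to 4 significant figures: 0.8208.

0.8208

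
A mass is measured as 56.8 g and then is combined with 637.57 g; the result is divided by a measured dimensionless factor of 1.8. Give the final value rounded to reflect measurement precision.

3.9 × 10^2 g

56.8 g + 637.57 g = 694.37 g; the sum is limited to 1 decimal place (4 s.f.).
Carrying full precision, 694.37 ÷ 1.8 = 385.761111111… g; 1.8 has 2 s.f., so the result keeps min(4, 2) = 2 s.f.
Rounded to 2 significant figures: 3.9 × 10^2 g.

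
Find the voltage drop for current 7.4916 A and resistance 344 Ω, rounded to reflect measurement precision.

voltage drop = 7.4916 A × 344 Ω = 2577.1104 V.
7.4916 has 5 significant figures; 344 has 3.
Division/multiplication keeps the fewest: 3 significant figures.
Rounded: 2.58 × 10³ V.

2.58 × 10³ V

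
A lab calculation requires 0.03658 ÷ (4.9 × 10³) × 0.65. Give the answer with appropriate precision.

0.03658 ÷ (4.9 × 10³) × 0.65 = 0.00000485244897959…
Multiplication/division keeps the fewest significant figures: 0.03658 → 4 s.f., 4.9 × 10³ → 2 s.f., 0.65 → 2 s.f.; limit is 2.
Rounded to 2 significant figures: 4.9 × 10⁻⁶.

4.9 × 10⁻⁶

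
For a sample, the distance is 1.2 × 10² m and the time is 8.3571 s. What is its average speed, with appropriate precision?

14 m/s

average speed = 1.2 × 10² m ÷ 8.3571 s = 14.3590479951… m/s.
1.2 × 10² has 2 significant figures; 8.3571 has 5.
Division/multiplication keeps the fewest: 2 significant figures.
Rounded: 14 m/s.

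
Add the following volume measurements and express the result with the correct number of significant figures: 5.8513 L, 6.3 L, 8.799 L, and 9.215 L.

30.2 L

5.8513 L + 6.3 L + 8.799 L + 9.215 L = 30.1653 L.
Addition/subtraction keeps the fewest decimal places: 5.8513 → 4 decimal places, 6.3 → 1 decimal place, 8.799 → 3 decimal places, 9.215 → 3 decimal places; limit is 1.
Rounded to 1 decimal place: 30.2 L.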